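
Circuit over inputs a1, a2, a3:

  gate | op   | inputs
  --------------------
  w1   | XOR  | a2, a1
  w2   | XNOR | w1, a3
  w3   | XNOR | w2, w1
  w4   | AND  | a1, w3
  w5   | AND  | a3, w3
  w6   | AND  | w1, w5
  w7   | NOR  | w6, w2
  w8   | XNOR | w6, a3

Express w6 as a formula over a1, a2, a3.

w1 = a2 XOR a1
w2 = w1 XNOR a3 = (a2 XOR a1) XNOR a3
w3 = w2 XNOR w1 = ((a2 XOR a1) XNOR a3) XNOR (a2 XOR a1)
w5 = a3 AND w3 = a3 AND (((a2 XOR a1) XNOR a3) XNOR (a2 XOR a1))
w6 = w1 AND w5 = (a2 XOR a1) AND (a3 AND (((a2 XOR a1) XNOR a3) XNOR (a2 XOR a1)))

(a2 XOR a1) AND (a3 AND (((a2 XOR a1) XNOR a3) XNOR (a2 XOR a1)))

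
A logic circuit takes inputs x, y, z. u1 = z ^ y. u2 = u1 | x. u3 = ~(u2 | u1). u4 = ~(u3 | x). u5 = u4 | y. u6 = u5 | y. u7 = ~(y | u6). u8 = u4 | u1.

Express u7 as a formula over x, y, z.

~(y | (((~((~(((z ^ y) | x) | (z ^ y))) | x)) | y) | y))

u1 = z ^ y
u2 = u1 | x = (z ^ y) | x
u3 = ~(u2 | u1) = ~(((z ^ y) | x) | (z ^ y))
u4 = ~(u3 | x) = ~((~(((z ^ y) | x) | (z ^ y))) | x)
u5 = u4 | y = (~((~(((z ^ y) | x) | (z ^ y))) | x)) | y
u6 = u5 | y = ((~((~(((z ^ y) | x) | (z ^ y))) | x)) | y) | y
u7 = ~(y | u6) = ~(y | (((~((~(((z ^ y) | x) | (z ^ y))) | x)) | y) | y))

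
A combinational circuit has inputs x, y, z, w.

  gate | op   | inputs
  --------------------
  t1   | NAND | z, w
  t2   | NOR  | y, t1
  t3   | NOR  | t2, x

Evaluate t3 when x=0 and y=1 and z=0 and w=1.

t1 = 0 NAND 1 = 1
t2 = 1 NOR 1 = 0
t3 = 0 NOR 0 = 1

1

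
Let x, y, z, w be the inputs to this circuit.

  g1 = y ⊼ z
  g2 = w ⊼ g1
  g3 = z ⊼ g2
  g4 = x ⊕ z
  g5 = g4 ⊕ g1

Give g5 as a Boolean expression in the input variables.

(x ⊕ z) ⊕ (y ⊼ z)

g1 = y ⊼ z
g4 = x ⊕ z
g5 = g4 ⊕ g1 = (x ⊕ z) ⊕ (y ⊼ z)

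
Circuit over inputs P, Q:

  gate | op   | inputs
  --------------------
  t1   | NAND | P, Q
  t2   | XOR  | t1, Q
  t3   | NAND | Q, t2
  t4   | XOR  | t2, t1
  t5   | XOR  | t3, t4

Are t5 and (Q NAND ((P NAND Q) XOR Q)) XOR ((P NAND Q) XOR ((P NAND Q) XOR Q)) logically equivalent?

Yes

t1 = P NAND Q
t2 = t1 XOR Q = (P NAND Q) XOR Q
t3 = Q NAND t2 = Q NAND ((P NAND Q) XOR Q)
t4 = t2 XOR t1 = ((P NAND Q) XOR Q) XOR (P NAND Q)
t5 = t3 XOR t4 = (Q NAND ((P NAND Q) XOR Q)) XOR (((P NAND Q) XOR Q) XOR (P NAND Q))
At P=0, Q=1: circuit gives 0, formula gives 0.
At P=0, Q=0: circuit gives 1, formula gives 1.
Agrees on all 4 inputs.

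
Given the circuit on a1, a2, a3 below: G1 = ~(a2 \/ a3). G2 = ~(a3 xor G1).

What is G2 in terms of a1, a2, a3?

G1 = ~(a2 \/ a3)
G2 = ~(a3 xor G1) = ~(a3 xor (~(a2 \/ a3)))

~(a3 xor (~(a2 \/ a3)))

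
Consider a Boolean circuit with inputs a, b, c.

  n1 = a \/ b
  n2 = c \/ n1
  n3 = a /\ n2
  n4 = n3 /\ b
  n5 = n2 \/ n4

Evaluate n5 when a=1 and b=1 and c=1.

n1 = 1 \/ 1 = 1
n2 = 1 \/ 1 = 1
n3 = 1 /\ 1 = 1
n4 = 1 /\ 1 = 1
n5 = 1 \/ 1 = 1

1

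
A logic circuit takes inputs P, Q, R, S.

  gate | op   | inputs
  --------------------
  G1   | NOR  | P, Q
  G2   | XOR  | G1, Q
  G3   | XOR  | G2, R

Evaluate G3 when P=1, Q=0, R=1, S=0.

1

G1 = 1 NOR 0 = 0
G2 = 0 XOR 0 = 0
G3 = 0 XOR 1 = 1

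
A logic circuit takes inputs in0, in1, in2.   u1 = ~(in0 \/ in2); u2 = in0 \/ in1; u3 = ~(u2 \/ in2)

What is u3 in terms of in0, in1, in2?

~((in0 \/ in1) \/ in2)

u2 = in0 \/ in1
u3 = ~(u2 \/ in2) = ~((in0 \/ in1) \/ in2)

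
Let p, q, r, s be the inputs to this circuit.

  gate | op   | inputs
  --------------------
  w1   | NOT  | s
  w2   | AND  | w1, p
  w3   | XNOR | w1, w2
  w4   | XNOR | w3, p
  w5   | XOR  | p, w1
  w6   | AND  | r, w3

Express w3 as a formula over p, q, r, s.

NOT s XNOR (NOT s AND p)

w1 = NOT s
w2 = w1 AND p = NOT s AND p
w3 = w1 XNOR w2 = NOT s XNOR (NOT s AND p)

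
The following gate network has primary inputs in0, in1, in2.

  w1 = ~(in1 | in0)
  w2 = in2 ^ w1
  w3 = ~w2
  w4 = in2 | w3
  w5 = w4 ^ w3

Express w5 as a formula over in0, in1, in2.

(in2 | ~(in2 ^ (~(in1 | in0)))) ^ ~(in2 ^ (~(in1 | in0)))

w1 = ~(in1 | in0)
w2 = in2 ^ w1 = in2 ^ (~(in1 | in0))
w3 = ~w2 = ~(in2 ^ (~(in1 | in0)))
w4 = in2 | w3 = in2 | ~(in2 ^ (~(in1 | in0)))
w5 = w4 ^ w3 = (in2 | ~(in2 ^ (~(in1 | in0)))) ^ ~(in2 ^ (~(in1 | in0)))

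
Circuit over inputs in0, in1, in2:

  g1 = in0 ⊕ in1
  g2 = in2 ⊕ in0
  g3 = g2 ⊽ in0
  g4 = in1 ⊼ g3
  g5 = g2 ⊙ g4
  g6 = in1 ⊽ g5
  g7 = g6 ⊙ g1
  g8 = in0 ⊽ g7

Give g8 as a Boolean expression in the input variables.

in0 ⊽ ((in1 ⊽ ((in2 ⊕ in0) ⊙ (in1 ⊼ ((in2 ⊕ in0) ⊽ in0)))) ⊙ (in0 ⊕ in1))

g1 = in0 ⊕ in1
g2 = in2 ⊕ in0
g3 = g2 ⊽ in0 = (in2 ⊕ in0) ⊽ in0
g4 = in1 ⊼ g3 = in1 ⊼ ((in2 ⊕ in0) ⊽ in0)
g5 = g2 ⊙ g4 = (in2 ⊕ in0) ⊙ (in1 ⊼ ((in2 ⊕ in0) ⊽ in0))
g6 = in1 ⊽ g5 = in1 ⊽ ((in2 ⊕ in0) ⊙ (in1 ⊼ ((in2 ⊕ in0) ⊽ in0)))
g7 = g6 ⊙ g1 = (in1 ⊽ ((in2 ⊕ in0) ⊙ (in1 ⊼ ((in2 ⊕ in0) ⊽ in0)))) ⊙ (in0 ⊕ in1)
g8 = in0 ⊽ g7 = in0 ⊽ ((in1 ⊽ ((in2 ⊕ in0) ⊙ (in1 ⊼ ((in2 ⊕ in0) ⊽ in0)))) ⊙ (in0 ⊕ in1))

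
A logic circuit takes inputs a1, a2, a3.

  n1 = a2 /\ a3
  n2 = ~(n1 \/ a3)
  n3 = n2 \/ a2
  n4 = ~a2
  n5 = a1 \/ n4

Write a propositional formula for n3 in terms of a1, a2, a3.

n1 = a2 /\ a3
n2 = ~(n1 \/ a3) = ~((a2 /\ a3) \/ a3)
n3 = n2 \/ a2 = (~((a2 /\ a3) \/ a3)) \/ a2

(~((a2 /\ a3) \/ a3)) \/ a2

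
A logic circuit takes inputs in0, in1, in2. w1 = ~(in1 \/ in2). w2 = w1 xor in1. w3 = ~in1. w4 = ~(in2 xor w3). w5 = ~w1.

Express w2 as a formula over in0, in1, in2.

w1 = ~(in1 \/ in2)
w2 = w1 xor in1 = (~(in1 \/ in2)) xor in1

(~(in1 \/ in2)) xor in1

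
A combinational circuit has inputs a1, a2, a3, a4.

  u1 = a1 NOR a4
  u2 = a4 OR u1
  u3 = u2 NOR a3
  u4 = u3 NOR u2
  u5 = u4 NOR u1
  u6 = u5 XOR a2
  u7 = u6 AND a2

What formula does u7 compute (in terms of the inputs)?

(((((a4 OR (a1 NOR a4)) NOR a3) NOR (a4 OR (a1 NOR a4))) NOR (a1 NOR a4)) XOR a2) AND a2

u1 = a1 NOR a4
u2 = a4 OR u1 = a4 OR (a1 NOR a4)
u3 = u2 NOR a3 = (a4 OR (a1 NOR a4)) NOR a3
u4 = u3 NOR u2 = ((a4 OR (a1 NOR a4)) NOR a3) NOR (a4 OR (a1 NOR a4))
u5 = u4 NOR u1 = (((a4 OR (a1 NOR a4)) NOR a3) NOR (a4 OR (a1 NOR a4))) NOR (a1 NOR a4)
u6 = u5 XOR a2 = ((((a4 OR (a1 NOR a4)) NOR a3) NOR (a4 OR (a1 NOR a4))) NOR (a1 NOR a4)) XOR a2
u7 = u6 AND a2 = (((((a4 OR (a1 NOR a4)) NOR a3) NOR (a4 OR (a1 NOR a4))) NOR (a1 NOR a4)) XOR a2) AND a2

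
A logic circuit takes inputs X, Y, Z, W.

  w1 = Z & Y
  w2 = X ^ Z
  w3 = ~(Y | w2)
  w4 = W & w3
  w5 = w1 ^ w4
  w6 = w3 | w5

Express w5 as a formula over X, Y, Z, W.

(Z & Y) ^ (W & (~(Y | (X ^ Z))))

w1 = Z & Y
w2 = X ^ Z
w3 = ~(Y | w2) = ~(Y | (X ^ Z))
w4 = W & w3 = W & (~(Y | (X ^ Z)))
w5 = w1 ^ w4 = (Z & Y) ^ (W & (~(Y | (X ^ Z))))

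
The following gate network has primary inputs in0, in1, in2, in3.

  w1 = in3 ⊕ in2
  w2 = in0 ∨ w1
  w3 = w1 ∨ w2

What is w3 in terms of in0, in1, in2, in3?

(in3 ⊕ in2) ∨ (in0 ∨ (in3 ⊕ in2))

w1 = in3 ⊕ in2
w2 = in0 ∨ w1 = in0 ∨ (in3 ⊕ in2)
w3 = w1 ∨ w2 = (in3 ⊕ in2) ∨ (in0 ∨ (in3 ⊕ in2))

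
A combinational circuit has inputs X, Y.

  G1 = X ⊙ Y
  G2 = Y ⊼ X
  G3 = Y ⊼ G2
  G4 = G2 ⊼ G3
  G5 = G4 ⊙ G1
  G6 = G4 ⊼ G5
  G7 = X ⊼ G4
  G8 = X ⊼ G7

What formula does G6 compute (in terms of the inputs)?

G1 = X ⊙ Y
G2 = Y ⊼ X
G3 = Y ⊼ G2 = Y ⊼ (Y ⊼ X)
G4 = G2 ⊼ G3 = (Y ⊼ X) ⊼ (Y ⊼ (Y ⊼ X))
G5 = G4 ⊙ G1 = ((Y ⊼ X) ⊼ (Y ⊼ (Y ⊼ X))) ⊙ (X ⊙ Y)
G6 = G4 ⊼ G5 = ((Y ⊼ X) ⊼ (Y ⊼ (Y ⊼ X))) ⊼ (((Y ⊼ X) ⊼ (Y ⊼ (Y ⊼ X))) ⊙ (X ⊙ Y))

((Y ⊼ X) ⊼ (Y ⊼ (Y ⊼ X))) ⊼ (((Y ⊼ X) ⊼ (Y ⊼ (Y ⊼ X))) ⊙ (X ⊙ Y))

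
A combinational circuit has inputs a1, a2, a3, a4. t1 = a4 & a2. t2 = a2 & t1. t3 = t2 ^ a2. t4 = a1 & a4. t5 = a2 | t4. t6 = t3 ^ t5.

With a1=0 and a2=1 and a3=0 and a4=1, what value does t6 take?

t1 = 1 & 1 = 1
t2 = 1 & 1 = 1
t3 = 1 ^ 1 = 0
t4 = 0 & 1 = 0
t5 = 1 | 0 = 1
t6 = 0 ^ 1 = 1

1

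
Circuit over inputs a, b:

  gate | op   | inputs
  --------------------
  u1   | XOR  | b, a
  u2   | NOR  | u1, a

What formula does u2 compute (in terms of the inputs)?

(b XOR a) NOR a

u1 = b XOR a
u2 = u1 NOR a = (b XOR a) NOR a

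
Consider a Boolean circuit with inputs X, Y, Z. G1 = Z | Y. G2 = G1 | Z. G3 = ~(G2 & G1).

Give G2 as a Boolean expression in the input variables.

(Z | Y) | Z

G1 = Z | Y
G2 = G1 | Z = (Z | Y) | Z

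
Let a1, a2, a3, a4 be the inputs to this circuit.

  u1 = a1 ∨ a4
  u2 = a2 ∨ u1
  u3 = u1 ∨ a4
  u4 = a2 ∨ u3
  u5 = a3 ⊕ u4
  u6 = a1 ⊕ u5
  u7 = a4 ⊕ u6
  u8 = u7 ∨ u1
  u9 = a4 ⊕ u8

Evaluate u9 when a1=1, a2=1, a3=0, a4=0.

1

u1 = 1 ∨ 0 = 1
u3 = 1 ∨ 0 = 1
u4 = 1 ∨ 1 = 1
u5 = 0 ⊕ 1 = 1
u6 = 1 ⊕ 1 = 0
u7 = 0 ⊕ 0 = 0
u8 = 0 ∨ 1 = 1
u9 = 0 ⊕ 1 = 1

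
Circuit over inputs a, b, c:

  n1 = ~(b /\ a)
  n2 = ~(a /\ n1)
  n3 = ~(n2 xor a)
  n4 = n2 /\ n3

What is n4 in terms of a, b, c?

n1 = ~(b /\ a)
n2 = ~(a /\ n1) = ~(a /\ (~(b /\ a)))
n3 = ~(n2 xor a) = ~((~(a /\ (~(b /\ a)))) xor a)
n4 = n2 /\ n3 = (~(a /\ (~(b /\ a)))) /\ (~((~(a /\ (~(b /\ a)))) xor a))

(~(a /\ (~(b /\ a)))) /\ (~((~(a /\ (~(b /\ a)))) xor a))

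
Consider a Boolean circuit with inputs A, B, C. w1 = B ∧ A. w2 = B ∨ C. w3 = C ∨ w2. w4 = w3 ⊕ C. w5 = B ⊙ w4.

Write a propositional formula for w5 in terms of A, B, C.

w2 = B ∨ C
w3 = C ∨ w2 = C ∨ (B ∨ C)
w4 = w3 ⊕ C = (C ∨ (B ∨ C)) ⊕ C
w5 = B ⊙ w4 = B ⊙ ((C ∨ (B ∨ C)) ⊕ C)

B ⊙ ((C ∨ (B ∨ C)) ⊕ C)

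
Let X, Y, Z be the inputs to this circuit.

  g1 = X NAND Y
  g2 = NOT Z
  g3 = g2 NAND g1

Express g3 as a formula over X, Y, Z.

g1 = X NAND Y
g2 = NOT Z
g3 = g2 NAND g1 = NOT Z NAND (X NAND Y)

NOT Z NAND (X NAND Y)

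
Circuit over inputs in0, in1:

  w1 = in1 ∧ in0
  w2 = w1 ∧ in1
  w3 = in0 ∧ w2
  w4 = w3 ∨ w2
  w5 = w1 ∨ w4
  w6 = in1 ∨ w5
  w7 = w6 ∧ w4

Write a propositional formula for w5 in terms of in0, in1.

(in1 ∧ in0) ∨ ((in0 ∧ ((in1 ∧ in0) ∧ in1)) ∨ ((in1 ∧ in0) ∧ in1))

w1 = in1 ∧ in0
w2 = w1 ∧ in1 = (in1 ∧ in0) ∧ in1
w3 = in0 ∧ w2 = in0 ∧ ((in1 ∧ in0) ∧ in1)
w4 = w3 ∨ w2 = (in0 ∧ ((in1 ∧ in0) ∧ in1)) ∨ ((in1 ∧ in0) ∧ in1)
w5 = w1 ∨ w4 = (in1 ∧ in0) ∨ ((in0 ∧ ((in1 ∧ in0) ∧ in1)) ∨ ((in1 ∧ in0) ∧ in1))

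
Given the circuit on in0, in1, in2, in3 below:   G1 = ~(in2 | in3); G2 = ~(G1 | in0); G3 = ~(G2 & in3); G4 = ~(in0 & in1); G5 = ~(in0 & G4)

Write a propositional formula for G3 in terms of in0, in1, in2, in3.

~((~((~(in2 | in3)) | in0)) & in3)

G1 = ~(in2 | in3)
G2 = ~(G1 | in0) = ~((~(in2 | in3)) | in0)
G3 = ~(G2 & in3) = ~((~((~(in2 | in3)) | in0)) & in3)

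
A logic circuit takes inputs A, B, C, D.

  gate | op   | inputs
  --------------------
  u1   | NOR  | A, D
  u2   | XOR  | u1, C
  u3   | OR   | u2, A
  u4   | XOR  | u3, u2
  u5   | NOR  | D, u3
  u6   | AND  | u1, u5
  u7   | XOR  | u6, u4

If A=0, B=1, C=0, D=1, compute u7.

0

u1 = 0 NOR 1 = 0
u2 = 0 XOR 0 = 0
u3 = 0 OR 0 = 0
u4 = 0 XOR 0 = 0
u5 = 1 NOR 0 = 0
u6 = 0 AND 0 = 0
u7 = 0 XOR 0 = 0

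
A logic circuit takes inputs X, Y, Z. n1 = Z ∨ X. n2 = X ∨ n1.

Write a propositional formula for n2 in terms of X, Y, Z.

X ∨ (Z ∨ X)

n1 = Z ∨ X
n2 = X ∨ n1 = X ∨ (Z ∨ X)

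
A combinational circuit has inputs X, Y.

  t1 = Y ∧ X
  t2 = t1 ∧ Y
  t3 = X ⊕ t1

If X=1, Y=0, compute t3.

t1 = 0 ∧ 1 = 0
t3 = 1 ⊕ 0 = 1

1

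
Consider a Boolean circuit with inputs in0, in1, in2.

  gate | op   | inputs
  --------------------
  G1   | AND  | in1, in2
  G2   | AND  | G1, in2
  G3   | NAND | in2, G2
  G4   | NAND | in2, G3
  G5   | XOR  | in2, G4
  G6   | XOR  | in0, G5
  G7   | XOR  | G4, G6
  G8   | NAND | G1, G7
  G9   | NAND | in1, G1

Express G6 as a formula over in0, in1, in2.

in0 XOR (in2 XOR (in2 NAND (in2 NAND ((in1 AND in2) AND in2))))

G1 = in1 AND in2
G2 = G1 AND in2 = (in1 AND in2) AND in2
G3 = in2 NAND G2 = in2 NAND ((in1 AND in2) AND in2)
G4 = in2 NAND G3 = in2 NAND (in2 NAND ((in1 AND in2) AND in2))
G5 = in2 XOR G4 = in2 XOR (in2 NAND (in2 NAND ((in1 AND in2) AND in2)))
G6 = in0 XOR G5 = in0 XOR (in2 XOR (in2 NAND (in2 NAND ((in1 AND in2) AND in2))))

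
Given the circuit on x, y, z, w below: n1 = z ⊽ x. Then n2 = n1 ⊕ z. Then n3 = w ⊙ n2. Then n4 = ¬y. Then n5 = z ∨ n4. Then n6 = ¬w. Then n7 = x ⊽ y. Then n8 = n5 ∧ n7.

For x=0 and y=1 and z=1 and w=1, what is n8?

n4 = ¬1 = 0
n5 = 1 ∨ 0 = 1
n7 = 0 ⊽ 1 = 0
n8 = 1 ∧ 0 = 0

0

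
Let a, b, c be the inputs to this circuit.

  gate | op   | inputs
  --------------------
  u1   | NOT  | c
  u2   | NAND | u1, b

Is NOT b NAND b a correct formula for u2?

No

u1 = NOT c
u2 = u1 NAND b = NOT c NAND b
At a=0, b=1, c=0: circuit gives 0, formula gives 1.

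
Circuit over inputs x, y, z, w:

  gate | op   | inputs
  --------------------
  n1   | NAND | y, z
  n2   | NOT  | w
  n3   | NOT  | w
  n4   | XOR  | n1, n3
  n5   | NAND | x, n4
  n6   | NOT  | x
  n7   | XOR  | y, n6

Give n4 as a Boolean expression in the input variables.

(y NAND z) XOR NOT w

n1 = y NAND z
n3 = NOT w
n4 = n1 XOR n3 = (y NAND z) XOR NOT w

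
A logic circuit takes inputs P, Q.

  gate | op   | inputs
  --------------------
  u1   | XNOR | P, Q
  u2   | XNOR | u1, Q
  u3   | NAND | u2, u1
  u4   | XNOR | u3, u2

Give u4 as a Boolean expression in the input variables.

(((P XNOR Q) XNOR Q) NAND (P XNOR Q)) XNOR ((P XNOR Q) XNOR Q)

u1 = P XNOR Q
u2 = u1 XNOR Q = (P XNOR Q) XNOR Q
u3 = u2 NAND u1 = ((P XNOR Q) XNOR Q) NAND (P XNOR Q)
u4 = u3 XNOR u2 = (((P XNOR Q) XNOR Q) NAND (P XNOR Q)) XNOR ((P XNOR Q) XNOR Q)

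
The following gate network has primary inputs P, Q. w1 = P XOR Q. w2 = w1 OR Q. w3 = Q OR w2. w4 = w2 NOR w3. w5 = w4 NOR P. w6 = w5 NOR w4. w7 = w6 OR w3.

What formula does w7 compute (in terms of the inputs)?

w1 = P XOR Q
w2 = w1 OR Q = (P XOR Q) OR Q
w3 = Q OR w2 = Q OR ((P XOR Q) OR Q)
w4 = w2 NOR w3 = ((P XOR Q) OR Q) NOR (Q OR ((P XOR Q) OR Q))
w5 = w4 NOR P = (((P XOR Q) OR Q) NOR (Q OR ((P XOR Q) OR Q))) NOR P
w6 = w5 NOR w4 = ((((P XOR Q) OR Q) NOR (Q OR ((P XOR Q) OR Q))) NOR P) NOR (((P XOR Q) OR Q) NOR (Q OR ((P XOR Q) OR Q)))
w7 = w6 OR w3 = (((((P XOR Q) OR Q) NOR (Q OR ((P XOR Q) OR Q))) NOR P) NOR (((P XOR Q) OR Q) NOR (Q OR ((P XOR Q) OR Q)))) OR (Q OR ((P XOR Q) OR Q))

(((((P XOR Q) OR Q) NOR (Q OR ((P XOR Q) OR Q))) NOR P) NOR (((P XOR Q) OR Q) NOR (Q OR ((P XOR Q) OR Q)))) OR (Q OR ((P XOR Q) OR Q))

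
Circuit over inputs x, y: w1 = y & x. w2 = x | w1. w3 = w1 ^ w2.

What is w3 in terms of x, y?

w1 = y & x
w2 = x | w1 = x | (y & x)
w3 = w1 ^ w2 = (y & x) ^ (x | (y & x))

(y & x) ^ (x | (y & x))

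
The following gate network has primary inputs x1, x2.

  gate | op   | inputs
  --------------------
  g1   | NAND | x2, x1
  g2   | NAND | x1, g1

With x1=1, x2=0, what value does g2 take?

0

g1 = 0 NAND 1 = 1
g2 = 1 NAND 1 = 0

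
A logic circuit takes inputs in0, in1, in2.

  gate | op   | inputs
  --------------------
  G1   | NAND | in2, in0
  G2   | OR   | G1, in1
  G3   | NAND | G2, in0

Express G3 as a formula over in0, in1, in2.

((in2 NAND in0) OR in1) NAND in0

G1 = in2 NAND in0
G2 = G1 OR in1 = (in2 NAND in0) OR in1
G3 = G2 NAND in0 = ((in2 NAND in0) OR in1) NAND in0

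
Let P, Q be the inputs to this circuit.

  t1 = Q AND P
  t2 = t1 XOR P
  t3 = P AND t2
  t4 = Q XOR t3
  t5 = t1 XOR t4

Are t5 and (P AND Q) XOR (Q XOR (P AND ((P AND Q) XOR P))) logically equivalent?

Yes

t1 = Q AND P
t2 = t1 XOR P = (Q AND P) XOR P
t3 = P AND t2 = P AND ((Q AND P) XOR P)
t4 = Q XOR t3 = Q XOR (P AND ((Q AND P) XOR P))
t5 = t1 XOR t4 = (Q AND P) XOR (Q XOR (P AND ((Q AND P) XOR P)))
At P=0, Q=0: circuit gives 0, formula gives 0.
At P=0, Q=1: circuit gives 1, formula gives 1.
Agrees on all 4 inputs.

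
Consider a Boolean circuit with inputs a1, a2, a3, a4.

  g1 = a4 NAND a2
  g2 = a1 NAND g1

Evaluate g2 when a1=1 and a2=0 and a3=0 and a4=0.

0

g1 = 0 NAND 0 = 1
g2 = 1 NAND 1 = 0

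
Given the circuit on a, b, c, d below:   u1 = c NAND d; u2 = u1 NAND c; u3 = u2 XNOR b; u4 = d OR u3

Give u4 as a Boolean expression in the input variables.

u1 = c NAND d
u2 = u1 NAND c = (c NAND d) NAND c
u3 = u2 XNOR b = ((c NAND d) NAND c) XNOR b
u4 = d OR u3 = d OR (((c NAND d) NAND c) XNOR b)

d OR (((c NAND d) NAND c) XNOR b)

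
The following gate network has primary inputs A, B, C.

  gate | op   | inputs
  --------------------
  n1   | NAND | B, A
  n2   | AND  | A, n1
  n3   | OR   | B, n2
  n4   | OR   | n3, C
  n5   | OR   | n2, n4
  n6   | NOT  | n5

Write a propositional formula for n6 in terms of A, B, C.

NOT ((A AND (B NAND A)) OR ((B OR (A AND (B NAND A))) OR C))

n1 = B NAND A
n2 = A AND n1 = A AND (B NAND A)
n3 = B OR n2 = B OR (A AND (B NAND A))
n4 = n3 OR C = (B OR (A AND (B NAND A))) OR C
n5 = n2 OR n4 = (A AND (B NAND A)) OR ((B OR (A AND (B NAND A))) OR C)
n6 = NOT n5 = NOT ((A AND (B NAND A)) OR ((B OR (A AND (B NAND A))) OR C))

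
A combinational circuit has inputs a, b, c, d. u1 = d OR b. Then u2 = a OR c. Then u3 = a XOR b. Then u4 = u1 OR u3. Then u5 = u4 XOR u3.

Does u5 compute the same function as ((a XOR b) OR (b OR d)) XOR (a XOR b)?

u1 = d OR b
u3 = a XOR b
u4 = u1 OR u3 = (d OR b) OR (a XOR b)
u5 = u4 XOR u3 = ((d OR b) OR (a XOR b)) XOR (a XOR b)
At a=0, b=0, c=0, d=0: circuit gives 0, formula gives 0.
At a=0, b=0, c=0, d=1: circuit gives 1, formula gives 1.
Agrees on all 16 inputs.

Yes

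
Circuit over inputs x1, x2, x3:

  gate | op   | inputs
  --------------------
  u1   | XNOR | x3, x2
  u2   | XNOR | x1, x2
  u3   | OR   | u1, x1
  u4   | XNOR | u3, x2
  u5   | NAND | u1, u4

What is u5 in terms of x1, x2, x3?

(x3 XNOR x2) NAND (((x3 XNOR x2) OR x1) XNOR x2)

u1 = x3 XNOR x2
u3 = u1 OR x1 = (x3 XNOR x2) OR x1
u4 = u3 XNOR x2 = ((x3 XNOR x2) OR x1) XNOR x2
u5 = u1 NAND u4 = (x3 XNOR x2) NAND (((x3 XNOR x2) OR x1) XNOR x2)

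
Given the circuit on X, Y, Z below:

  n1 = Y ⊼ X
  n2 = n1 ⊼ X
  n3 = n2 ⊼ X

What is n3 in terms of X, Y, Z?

((Y ⊼ X) ⊼ X) ⊼ X

n1 = Y ⊼ X
n2 = n1 ⊼ X = (Y ⊼ X) ⊼ X
n3 = n2 ⊼ X = ((Y ⊼ X) ⊼ X) ⊼ X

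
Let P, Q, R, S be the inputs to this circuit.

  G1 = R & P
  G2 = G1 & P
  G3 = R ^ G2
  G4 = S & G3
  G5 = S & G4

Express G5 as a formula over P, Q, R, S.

S & (S & (R ^ ((R & P) & P)))

G1 = R & P
G2 = G1 & P = (R & P) & P
G3 = R ^ G2 = R ^ ((R & P) & P)
G4 = S & G3 = S & (R ^ ((R & P) & P))
G5 = S & G4 = S & (S & (R ^ ((R & P) & P)))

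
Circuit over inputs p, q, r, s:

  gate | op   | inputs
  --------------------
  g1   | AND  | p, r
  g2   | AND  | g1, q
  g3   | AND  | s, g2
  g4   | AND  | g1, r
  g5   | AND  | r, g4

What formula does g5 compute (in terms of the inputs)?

r AND ((p AND r) AND r)

g1 = p AND r
g4 = g1 AND r = (p AND r) AND r
g5 = r AND g4 = r AND ((p AND r) AND r)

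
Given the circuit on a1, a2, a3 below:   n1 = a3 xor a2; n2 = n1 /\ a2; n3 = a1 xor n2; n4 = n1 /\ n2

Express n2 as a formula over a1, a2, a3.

(a3 xor a2) /\ a2

n1 = a3 xor a2
n2 = n1 /\ a2 = (a3 xor a2) /\ a2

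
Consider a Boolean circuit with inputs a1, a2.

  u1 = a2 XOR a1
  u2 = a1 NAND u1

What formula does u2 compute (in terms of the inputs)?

a1 NAND (a2 XOR a1)

u1 = a2 XOR a1
u2 = a1 NAND u1 = a1 NAND (a2 XOR a1)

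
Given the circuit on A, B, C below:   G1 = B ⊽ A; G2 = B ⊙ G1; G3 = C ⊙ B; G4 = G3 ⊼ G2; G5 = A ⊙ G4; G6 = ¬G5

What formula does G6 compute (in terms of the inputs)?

G1 = B ⊽ A
G2 = B ⊙ G1 = B ⊙ (B ⊽ A)
G3 = C ⊙ B
G4 = G3 ⊼ G2 = (C ⊙ B) ⊼ (B ⊙ (B ⊽ A))
G5 = A ⊙ G4 = A ⊙ ((C ⊙ B) ⊼ (B ⊙ (B ⊽ A)))
G6 = ¬G5 = ¬(A ⊙ ((C ⊙ B) ⊼ (B ⊙ (B ⊽ A))))

¬(A ⊙ ((C ⊙ B) ⊼ (B ⊙ (B ⊽ A))))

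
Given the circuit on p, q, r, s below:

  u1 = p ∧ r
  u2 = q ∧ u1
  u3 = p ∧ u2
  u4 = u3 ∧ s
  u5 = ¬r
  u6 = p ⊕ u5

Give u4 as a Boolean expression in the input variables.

(p ∧ (q ∧ (p ∧ r))) ∧ s

u1 = p ∧ r
u2 = q ∧ u1 = q ∧ (p ∧ r)
u3 = p ∧ u2 = p ∧ (q ∧ (p ∧ r))
u4 = u3 ∧ s = (p ∧ (q ∧ (p ∧ r))) ∧ s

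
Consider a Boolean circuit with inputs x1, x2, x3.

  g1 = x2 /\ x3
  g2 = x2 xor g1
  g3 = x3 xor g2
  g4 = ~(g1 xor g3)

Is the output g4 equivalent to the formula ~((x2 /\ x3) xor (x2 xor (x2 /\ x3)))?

No

g1 = x2 /\ x3
g2 = x2 xor g1 = x2 xor (x2 /\ x3)
g3 = x3 xor g2 = x3 xor (x2 xor (x2 /\ x3))
g4 = ~(g1 xor g3) = ~((x2 /\ x3) xor (x3 xor (x2 xor (x2 /\ x3))))
At x1=0, x2=0, x3=1: circuit gives 0, formula gives 1.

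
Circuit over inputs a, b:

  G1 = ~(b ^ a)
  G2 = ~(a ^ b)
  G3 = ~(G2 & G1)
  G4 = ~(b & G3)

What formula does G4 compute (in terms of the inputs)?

~(b & (~((~(a ^ b)) & (~(b ^ a)))))

G1 = ~(b ^ a)
G2 = ~(a ^ b)
G3 = ~(G2 & G1) = ~((~(a ^ b)) & (~(b ^ a)))
G4 = ~(b & G3) = ~(b & (~((~(a ^ b)) & (~(b ^ a)))))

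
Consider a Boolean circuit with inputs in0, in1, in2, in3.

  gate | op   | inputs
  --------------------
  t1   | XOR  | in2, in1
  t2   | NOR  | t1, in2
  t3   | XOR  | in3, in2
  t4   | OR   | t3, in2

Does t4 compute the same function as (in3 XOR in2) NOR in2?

No

t3 = in3 XOR in2
t4 = t3 OR in2 = (in3 XOR in2) OR in2
At in0=0, in1=0, in2=0, in3=0: circuit gives 0, formula gives 1.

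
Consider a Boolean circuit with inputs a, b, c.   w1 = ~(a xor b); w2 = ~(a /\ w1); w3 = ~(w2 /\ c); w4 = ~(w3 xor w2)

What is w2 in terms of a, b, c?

~(a /\ (~(a xor b)))

w1 = ~(a xor b)
w2 = ~(a /\ w1) = ~(a /\ (~(a xor b)))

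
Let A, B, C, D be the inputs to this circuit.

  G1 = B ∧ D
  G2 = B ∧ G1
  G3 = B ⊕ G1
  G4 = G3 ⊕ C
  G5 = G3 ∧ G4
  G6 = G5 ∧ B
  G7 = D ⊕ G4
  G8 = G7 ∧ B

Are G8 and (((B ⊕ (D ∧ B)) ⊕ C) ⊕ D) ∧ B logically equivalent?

G1 = B ∧ D
G3 = B ⊕ G1 = B ⊕ (B ∧ D)
G4 = G3 ⊕ C = (B ⊕ (B ∧ D)) ⊕ C
G7 = D ⊕ G4 = D ⊕ ((B ⊕ (B ∧ D)) ⊕ C)
G8 = G7 ∧ B = (D ⊕ ((B ⊕ (B ∧ D)) ⊕ C)) ∧ B
At A=0, B=0, C=0, D=0: circuit gives 0, formula gives 0.
At A=0, B=1, C=0, D=0: circuit gives 1, formula gives 1.
Agrees on all 16 inputs.

Yes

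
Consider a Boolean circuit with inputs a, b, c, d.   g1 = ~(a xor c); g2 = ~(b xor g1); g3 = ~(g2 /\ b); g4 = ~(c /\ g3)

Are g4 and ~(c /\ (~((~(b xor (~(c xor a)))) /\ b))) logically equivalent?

Yes

g1 = ~(a xor c)
g2 = ~(b xor g1) = ~(b xor (~(a xor c)))
g3 = ~(g2 /\ b) = ~((~(b xor (~(a xor c)))) /\ b)
g4 = ~(c /\ g3) = ~(c /\ (~((~(b xor (~(a xor c)))) /\ b)))
At a=0, b=0, c=1, d=0: circuit gives 0, formula gives 0.
At a=0, b=0, c=0, d=0: circuit gives 1, formula gives 1.
Agrees on all 16 inputs.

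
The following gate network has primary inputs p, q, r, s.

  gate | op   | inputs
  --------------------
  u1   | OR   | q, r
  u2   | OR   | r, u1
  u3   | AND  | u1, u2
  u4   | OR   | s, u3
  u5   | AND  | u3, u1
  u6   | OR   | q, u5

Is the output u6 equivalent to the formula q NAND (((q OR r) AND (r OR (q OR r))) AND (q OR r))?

u1 = q OR r
u2 = r OR u1 = r OR (q OR r)
u3 = u1 AND u2 = (q OR r) AND (r OR (q OR r))
u5 = u3 AND u1 = ((q OR r) AND (r OR (q OR r))) AND (q OR r)
u6 = q OR u5 = q OR (((q OR r) AND (r OR (q OR r))) AND (q OR r))
At p=0, q=0, r=0, s=0: circuit gives 0, formula gives 1.

No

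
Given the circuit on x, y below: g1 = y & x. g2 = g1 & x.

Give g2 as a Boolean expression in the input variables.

(y & x) & x

g1 = y & x
g2 = g1 & x = (y & x) & x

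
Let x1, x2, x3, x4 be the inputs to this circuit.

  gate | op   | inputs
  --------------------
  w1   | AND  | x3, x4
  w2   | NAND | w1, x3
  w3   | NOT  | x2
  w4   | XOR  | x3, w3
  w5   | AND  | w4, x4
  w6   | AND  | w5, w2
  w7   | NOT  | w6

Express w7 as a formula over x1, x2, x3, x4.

NOT (((x3 XOR NOT x2) AND x4) AND ((x3 AND x4) NAND x3))

w1 = x3 AND x4
w2 = w1 NAND x3 = (x3 AND x4) NAND x3
w3 = NOT x2
w4 = x3 XOR w3 = x3 XOR NOT x2
w5 = w4 AND x4 = (x3 XOR NOT x2) AND x4
w6 = w5 AND w2 = ((x3 XOR NOT x2) AND x4) AND ((x3 AND x4) NAND x3)
w7 = NOT w6 = NOT (((x3 XOR NOT x2) AND x4) AND ((x3 AND x4) NAND x3))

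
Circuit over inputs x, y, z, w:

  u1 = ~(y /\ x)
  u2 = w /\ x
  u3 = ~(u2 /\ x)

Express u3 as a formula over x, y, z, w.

~((w /\ x) /\ x)

u2 = w /\ x
u3 = ~(u2 /\ x) = ~((w /\ x) /\ x)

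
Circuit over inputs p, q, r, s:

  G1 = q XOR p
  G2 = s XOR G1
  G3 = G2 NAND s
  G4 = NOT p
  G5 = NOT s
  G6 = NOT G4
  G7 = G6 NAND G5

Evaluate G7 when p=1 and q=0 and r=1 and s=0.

G4 = NOT 1 = 0
G5 = NOT 0 = 1
G6 = NOT 0 = 1
G7 = 1 NAND 1 = 0

0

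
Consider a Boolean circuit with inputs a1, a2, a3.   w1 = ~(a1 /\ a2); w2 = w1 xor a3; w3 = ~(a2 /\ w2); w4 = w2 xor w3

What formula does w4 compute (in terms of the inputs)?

((~(a1 /\ a2)) xor a3) xor (~(a2 /\ ((~(a1 /\ a2)) xor a3)))

w1 = ~(a1 /\ a2)
w2 = w1 xor a3 = (~(a1 /\ a2)) xor a3
w3 = ~(a2 /\ w2) = ~(a2 /\ ((~(a1 /\ a2)) xor a3))
w4 = w2 xor w3 = ((~(a1 /\ a2)) xor a3) xor (~(a2 /\ ((~(a1 /\ a2)) xor a3)))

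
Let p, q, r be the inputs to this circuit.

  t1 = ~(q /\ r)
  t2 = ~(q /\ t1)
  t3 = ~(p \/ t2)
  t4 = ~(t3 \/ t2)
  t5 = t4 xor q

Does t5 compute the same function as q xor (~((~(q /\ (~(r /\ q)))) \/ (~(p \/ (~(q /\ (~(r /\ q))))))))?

t1 = ~(q /\ r)
t2 = ~(q /\ t1) = ~(q /\ (~(q /\ r)))
t3 = ~(p \/ t2) = ~(p \/ (~(q /\ (~(q /\ r)))))
t4 = ~(t3 \/ t2) = ~((~(p \/ (~(q /\ (~(q /\ r)))))) \/ (~(q /\ (~(q /\ r)))))
t5 = t4 xor q = (~((~(p \/ (~(q /\ (~(q /\ r)))))) \/ (~(q /\ (~(q /\ r)))))) xor q
At p=0, q=0, r=0: circuit gives 0, formula gives 0.
At p=0, q=1, r=0: circuit gives 1, formula gives 1.
Agrees on all 8 inputs.

Yes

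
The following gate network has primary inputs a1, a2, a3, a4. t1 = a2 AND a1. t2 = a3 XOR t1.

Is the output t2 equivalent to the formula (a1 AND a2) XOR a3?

t1 = a2 AND a1
t2 = a3 XOR t1 = a3 XOR (a2 AND a1)
At a1=0, a2=0, a3=0, a4=0: circuit gives 0, formula gives 0.
At a1=0, a2=0, a3=1, a4=0: circuit gives 1, formula gives 1.
Agrees on all 16 inputs.

Yes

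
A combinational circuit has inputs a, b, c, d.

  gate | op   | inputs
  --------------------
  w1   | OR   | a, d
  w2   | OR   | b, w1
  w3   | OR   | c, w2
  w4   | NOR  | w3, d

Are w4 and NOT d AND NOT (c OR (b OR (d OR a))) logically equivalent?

w1 = a OR d
w2 = b OR w1 = b OR (a OR d)
w3 = c OR w2 = c OR (b OR (a OR d))
w4 = w3 NOR d = (c OR (b OR (a OR d))) NOR d
At a=0, b=0, c=0, d=1: circuit gives 0, formula gives 0.
At a=0, b=0, c=0, d=0: circuit gives 1, formula gives 1.
Agrees on all 16 inputs.

Yes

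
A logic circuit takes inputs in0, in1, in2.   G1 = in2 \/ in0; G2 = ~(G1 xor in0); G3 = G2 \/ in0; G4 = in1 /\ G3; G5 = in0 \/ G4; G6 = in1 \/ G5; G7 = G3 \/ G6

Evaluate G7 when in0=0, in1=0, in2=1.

G1 = 1 \/ 0 = 1
G2 = ~(1 xor 0) = 0
G3 = 0 \/ 0 = 0
G4 = 0 /\ 0 = 0
G5 = 0 \/ 0 = 0
G6 = 0 \/ 0 = 0
G7 = 0 \/ 0 = 0

0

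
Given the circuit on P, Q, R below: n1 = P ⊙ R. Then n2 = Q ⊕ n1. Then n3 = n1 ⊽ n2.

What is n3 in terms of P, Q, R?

n1 = P ⊙ R
n2 = Q ⊕ n1 = Q ⊕ (P ⊙ R)
n3 = n1 ⊽ n2 = (P ⊙ R) ⊽ (Q ⊕ (P ⊙ R))

(P ⊙ R) ⊽ (Q ⊕ (P ⊙ R))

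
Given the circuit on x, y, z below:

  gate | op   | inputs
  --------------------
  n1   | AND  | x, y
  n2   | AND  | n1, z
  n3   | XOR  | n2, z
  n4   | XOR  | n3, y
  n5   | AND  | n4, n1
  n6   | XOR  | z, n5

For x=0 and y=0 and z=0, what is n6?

0

n1 = 0 AND 0 = 0
n2 = 0 AND 0 = 0
n3 = 0 XOR 0 = 0
n4 = 0 XOR 0 = 0
n5 = 0 AND 0 = 0
n6 = 0 XOR 0 = 0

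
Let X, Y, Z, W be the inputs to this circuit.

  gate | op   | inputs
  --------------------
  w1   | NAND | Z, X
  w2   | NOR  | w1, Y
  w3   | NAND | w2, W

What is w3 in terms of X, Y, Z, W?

((Z NAND X) NOR Y) NAND W

w1 = Z NAND X
w2 = w1 NOR Y = (Z NAND X) NOR Y
w3 = w2 NAND W = ((Z NAND X) NOR Y) NAND W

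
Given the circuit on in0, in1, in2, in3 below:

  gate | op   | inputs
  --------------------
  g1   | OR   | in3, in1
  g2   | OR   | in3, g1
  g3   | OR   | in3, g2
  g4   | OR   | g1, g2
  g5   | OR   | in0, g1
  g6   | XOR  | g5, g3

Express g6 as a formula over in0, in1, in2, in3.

g1 = in3 OR in1
g2 = in3 OR g1 = in3 OR (in3 OR in1)
g3 = in3 OR g2 = in3 OR (in3 OR (in3 OR in1))
g5 = in0 OR g1 = in0 OR (in3 OR in1)
g6 = g5 XOR g3 = (in0 OR (in3 OR in1)) XOR (in3 OR (in3 OR (in3 OR in1)))

(in0 OR (in3 OR in1)) XOR (in3 OR (in3 OR (in3 OR in1)))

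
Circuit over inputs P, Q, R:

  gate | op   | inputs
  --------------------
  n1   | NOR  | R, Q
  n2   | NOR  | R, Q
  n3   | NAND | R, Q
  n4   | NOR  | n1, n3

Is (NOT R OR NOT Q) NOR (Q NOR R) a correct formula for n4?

n1 = R NOR Q
n3 = R NAND Q
n4 = n1 NOR n3 = (R NOR Q) NOR (R NAND Q)
At P=0, Q=0, R=0: circuit gives 0, formula gives 0.
At P=0, Q=1, R=1: circuit gives 1, formula gives 1.
Agrees on all 8 inputs.

Yes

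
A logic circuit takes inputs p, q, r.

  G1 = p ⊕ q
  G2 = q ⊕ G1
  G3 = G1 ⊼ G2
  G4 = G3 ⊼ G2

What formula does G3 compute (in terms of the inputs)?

G1 = p ⊕ q
G2 = q ⊕ G1 = q ⊕ (p ⊕ q)
G3 = G1 ⊼ G2 = (p ⊕ q) ⊼ (q ⊕ (p ⊕ q))

(p ⊕ q) ⊼ (q ⊕ (p ⊕ q))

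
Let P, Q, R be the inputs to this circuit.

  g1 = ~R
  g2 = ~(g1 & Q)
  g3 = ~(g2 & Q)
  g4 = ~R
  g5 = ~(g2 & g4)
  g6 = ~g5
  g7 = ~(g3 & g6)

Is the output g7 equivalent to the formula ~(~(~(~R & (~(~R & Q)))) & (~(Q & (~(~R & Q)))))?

g1 = ~R
g2 = ~(g1 & Q) = ~(~R & Q)
g3 = ~(g2 & Q) = ~((~(~R & Q)) & Q)
g4 = ~R
g5 = ~(g2 & g4) = ~((~(~R & Q)) & ~R)
g6 = ~g5 = ~(~((~(~R & Q)) & ~R))
g7 = ~(g3 & g6) = ~((~((~(~R & Q)) & Q)) & ~(~((~(~R & Q)) & ~R)))
At P=0, Q=0, R=0: circuit gives 0, formula gives 0.
At P=0, Q=0, R=1: circuit gives 1, formula gives 1.
Agrees on all 8 inputs.

Yes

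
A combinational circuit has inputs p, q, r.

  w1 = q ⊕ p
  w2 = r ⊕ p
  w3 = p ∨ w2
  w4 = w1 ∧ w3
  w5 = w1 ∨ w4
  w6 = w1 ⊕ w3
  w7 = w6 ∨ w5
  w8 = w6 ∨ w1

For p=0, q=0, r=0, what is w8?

0

w1 = 0 ⊕ 0 = 0
w2 = 0 ⊕ 0 = 0
w3 = 0 ∨ 0 = 0
w6 = 0 ⊕ 0 = 0
w8 = 0 ∨ 0 = 0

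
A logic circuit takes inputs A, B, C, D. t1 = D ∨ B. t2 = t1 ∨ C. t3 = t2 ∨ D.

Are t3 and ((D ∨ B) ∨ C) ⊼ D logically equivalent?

t1 = D ∨ B
t2 = t1 ∨ C = (D ∨ B) ∨ C
t3 = t2 ∨ D = ((D ∨ B) ∨ C) ∨ D
At A=0, B=0, C=0, D=0: circuit gives 0, formula gives 1.

No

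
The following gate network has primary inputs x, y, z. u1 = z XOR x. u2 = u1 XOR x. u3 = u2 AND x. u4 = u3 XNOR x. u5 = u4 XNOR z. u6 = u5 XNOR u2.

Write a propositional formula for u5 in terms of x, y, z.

((((z XOR x) XOR x) AND x) XNOR x) XNOR z

u1 = z XOR x
u2 = u1 XOR x = (z XOR x) XOR x
u3 = u2 AND x = ((z XOR x) XOR x) AND x
u4 = u3 XNOR x = (((z XOR x) XOR x) AND x) XNOR x
u5 = u4 XNOR z = ((((z XOR x) XOR x) AND x) XNOR x) XNOR z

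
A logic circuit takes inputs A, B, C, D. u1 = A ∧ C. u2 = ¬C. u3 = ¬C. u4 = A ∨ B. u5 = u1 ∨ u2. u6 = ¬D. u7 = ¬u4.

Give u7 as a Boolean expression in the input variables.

¬(A ∨ B)

u4 = A ∨ B
u7 = ¬u4 = ¬(A ∨ B)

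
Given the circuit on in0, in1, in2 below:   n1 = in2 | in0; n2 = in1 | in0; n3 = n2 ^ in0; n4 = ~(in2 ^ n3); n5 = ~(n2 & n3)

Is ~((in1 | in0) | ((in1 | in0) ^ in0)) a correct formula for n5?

n2 = in1 | in0
n3 = n2 ^ in0 = (in1 | in0) ^ in0
n5 = ~(n2 & n3) = ~((in1 | in0) & ((in1 | in0) ^ in0))
At in0=1, in1=0, in2=0: circuit gives 1, formula gives 0.

No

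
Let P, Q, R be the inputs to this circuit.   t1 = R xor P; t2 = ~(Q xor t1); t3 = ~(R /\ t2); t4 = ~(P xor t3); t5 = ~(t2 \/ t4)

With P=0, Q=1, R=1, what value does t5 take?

t1 = 1 xor 0 = 1
t2 = ~(1 xor 1) = 1
t3 = ~(1 /\ 1) = 0
t4 = ~(0 xor 0) = 1
t5 = ~(1 \/ 1) = 0

0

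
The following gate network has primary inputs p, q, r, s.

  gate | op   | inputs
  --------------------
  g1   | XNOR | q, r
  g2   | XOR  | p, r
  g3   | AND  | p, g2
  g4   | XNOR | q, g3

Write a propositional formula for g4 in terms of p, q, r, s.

q XNOR (p AND (p XOR r))

g2 = p XOR r
g3 = p AND g2 = p AND (p XOR r)
g4 = q XNOR g3 = q XNOR (p AND (p XOR r))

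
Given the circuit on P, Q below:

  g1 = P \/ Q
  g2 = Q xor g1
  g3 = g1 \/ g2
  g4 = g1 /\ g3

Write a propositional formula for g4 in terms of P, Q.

g1 = P \/ Q
g2 = Q xor g1 = Q xor (P \/ Q)
g3 = g1 \/ g2 = (P \/ Q) \/ (Q xor (P \/ Q))
g4 = g1 /\ g3 = (P \/ Q) /\ ((P \/ Q) \/ (Q xor (P \/ Q)))

(P \/ Q) /\ ((P \/ Q) \/ (Q xor (P \/ Q)))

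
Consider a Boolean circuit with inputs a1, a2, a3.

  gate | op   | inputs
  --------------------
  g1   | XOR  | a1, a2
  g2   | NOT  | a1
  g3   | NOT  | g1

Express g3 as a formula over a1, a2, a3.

NOT (a1 XOR a2)

g1 = a1 XOR a2
g3 = NOT g1 = NOT (a1 XOR a2)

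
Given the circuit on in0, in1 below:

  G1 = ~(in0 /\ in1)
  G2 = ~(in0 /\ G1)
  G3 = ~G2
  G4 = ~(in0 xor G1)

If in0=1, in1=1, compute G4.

0

G1 = ~(1 /\ 1) = 0
G4 = ~(1 xor 0) = 0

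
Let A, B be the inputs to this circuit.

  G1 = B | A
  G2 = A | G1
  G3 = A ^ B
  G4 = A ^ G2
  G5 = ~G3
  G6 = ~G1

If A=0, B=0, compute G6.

1

G1 = 0 | 0 = 0
G6 = ~0 = 1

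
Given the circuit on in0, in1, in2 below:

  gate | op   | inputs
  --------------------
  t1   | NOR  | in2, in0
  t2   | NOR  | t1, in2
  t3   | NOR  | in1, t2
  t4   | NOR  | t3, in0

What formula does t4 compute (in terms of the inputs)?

t1 = in2 NOR in0
t2 = t1 NOR in2 = (in2 NOR in0) NOR in2
t3 = in1 NOR t2 = in1 NOR ((in2 NOR in0) NOR in2)
t4 = t3 NOR in0 = (in1 NOR ((in2 NOR in0) NOR in2)) NOR in0

(in1 NOR ((in2 NOR in0) NOR in2)) NOR in0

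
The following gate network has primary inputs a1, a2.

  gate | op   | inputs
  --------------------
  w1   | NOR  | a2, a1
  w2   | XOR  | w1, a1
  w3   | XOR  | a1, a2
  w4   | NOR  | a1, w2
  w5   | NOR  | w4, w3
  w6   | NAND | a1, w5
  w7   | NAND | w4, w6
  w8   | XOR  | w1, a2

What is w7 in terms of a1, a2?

(a1 NOR ((a2 NOR a1) XOR a1)) NAND (a1 NAND ((a1 NOR ((a2 NOR a1) XOR a1)) NOR (a1 XOR a2)))

w1 = a2 NOR a1
w2 = w1 XOR a1 = (a2 NOR a1) XOR a1
w3 = a1 XOR a2
w4 = a1 NOR w2 = a1 NOR ((a2 NOR a1) XOR a1)
w5 = w4 NOR w3 = (a1 NOR ((a2 NOR a1) XOR a1)) NOR (a1 XOR a2)
w6 = a1 NAND w5 = a1 NAND ((a1 NOR ((a2 NOR a1) XOR a1)) NOR (a1 XOR a2))
w7 = w4 NAND w6 = (a1 NOR ((a2 NOR a1) XOR a1)) NAND (a1 NAND ((a1 NOR ((a2 NOR a1) XOR a1)) NOR (a1 XOR a2)))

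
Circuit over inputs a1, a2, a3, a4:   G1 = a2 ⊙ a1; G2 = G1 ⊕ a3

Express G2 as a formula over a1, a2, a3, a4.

G1 = a2 ⊙ a1
G2 = G1 ⊕ a3 = (a2 ⊙ a1) ⊕ a3

(a2 ⊙ a1) ⊕ a3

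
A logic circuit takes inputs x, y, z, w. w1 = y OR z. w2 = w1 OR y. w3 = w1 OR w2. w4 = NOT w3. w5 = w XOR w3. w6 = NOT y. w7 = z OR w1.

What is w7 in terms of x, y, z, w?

z OR (y OR z)

w1 = y OR z
w7 = z OR w1 = z OR (y OR z)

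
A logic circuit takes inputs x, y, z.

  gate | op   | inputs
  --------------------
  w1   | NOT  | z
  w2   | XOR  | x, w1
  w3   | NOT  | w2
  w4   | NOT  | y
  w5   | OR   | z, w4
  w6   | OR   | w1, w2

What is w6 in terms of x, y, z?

w1 = NOT z
w2 = x XOR w1 = x XOR NOT z
w6 = w1 OR w2 = NOT z OR (x XOR NOT z)

NOT z OR (x XOR NOT z)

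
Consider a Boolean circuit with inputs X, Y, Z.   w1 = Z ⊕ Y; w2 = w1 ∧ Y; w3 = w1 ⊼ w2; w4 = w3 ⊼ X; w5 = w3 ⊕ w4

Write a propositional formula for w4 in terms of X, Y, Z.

((Z ⊕ Y) ⊼ ((Z ⊕ Y) ∧ Y)) ⊼ X

w1 = Z ⊕ Y
w2 = w1 ∧ Y = (Z ⊕ Y) ∧ Y
w3 = w1 ⊼ w2 = (Z ⊕ Y) ⊼ ((Z ⊕ Y) ∧ Y)
w4 = w3 ⊼ X = ((Z ⊕ Y) ⊼ ((Z ⊕ Y) ∧ Y)) ⊼ X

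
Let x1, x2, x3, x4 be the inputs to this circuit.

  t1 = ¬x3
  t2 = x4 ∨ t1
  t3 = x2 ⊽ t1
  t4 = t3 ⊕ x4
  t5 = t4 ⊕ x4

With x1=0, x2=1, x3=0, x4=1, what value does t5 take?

0

t1 = ¬0 = 1
t3 = 1 ⊽ 1 = 0
t4 = 0 ⊕ 1 = 1
t5 = 1 ⊕ 1 = 0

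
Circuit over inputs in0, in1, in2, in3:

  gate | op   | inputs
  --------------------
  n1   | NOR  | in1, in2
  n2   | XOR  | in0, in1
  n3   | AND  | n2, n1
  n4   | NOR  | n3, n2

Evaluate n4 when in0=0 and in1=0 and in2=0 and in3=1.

1

n1 = 0 NOR 0 = 1
n2 = 0 XOR 0 = 0
n3 = 0 AND 1 = 0
n4 = 0 NOR 0 = 1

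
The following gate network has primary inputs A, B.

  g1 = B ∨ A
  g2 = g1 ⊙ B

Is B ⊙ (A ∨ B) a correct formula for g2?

Yes

g1 = B ∨ A
g2 = g1 ⊙ B = (B ∨ A) ⊙ B
At A=1, B=0: circuit gives 0, formula gives 0.
At A=0, B=0: circuit gives 1, formula gives 1.
Agrees on all 4 inputs.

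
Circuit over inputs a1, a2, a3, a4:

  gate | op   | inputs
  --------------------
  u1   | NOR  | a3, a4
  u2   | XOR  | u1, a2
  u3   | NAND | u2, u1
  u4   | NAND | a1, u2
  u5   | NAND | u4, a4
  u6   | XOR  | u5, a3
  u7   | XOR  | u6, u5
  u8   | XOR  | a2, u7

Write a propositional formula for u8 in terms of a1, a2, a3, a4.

a2 XOR ((((a1 NAND ((a3 NOR a4) XOR a2)) NAND a4) XOR a3) XOR ((a1 NAND ((a3 NOR a4) XOR a2)) NAND a4))

u1 = a3 NOR a4
u2 = u1 XOR a2 = (a3 NOR a4) XOR a2
u4 = a1 NAND u2 = a1 NAND ((a3 NOR a4) XOR a2)
u5 = u4 NAND a4 = (a1 NAND ((a3 NOR a4) XOR a2)) NAND a4
u6 = u5 XOR a3 = ((a1 NAND ((a3 NOR a4) XOR a2)) NAND a4) XOR a3
u7 = u6 XOR u5 = (((a1 NAND ((a3 NOR a4) XOR a2)) NAND a4) XOR a3) XOR ((a1 NAND ((a3 NOR a4) XOR a2)) NAND a4)
u8 = a2 XOR u7 = a2 XOR ((((a1 NAND ((a3 NOR a4) XOR a2)) NAND a4) XOR a3) XOR ((a1 NAND ((a3 NOR a4) XOR a2)) NAND a4))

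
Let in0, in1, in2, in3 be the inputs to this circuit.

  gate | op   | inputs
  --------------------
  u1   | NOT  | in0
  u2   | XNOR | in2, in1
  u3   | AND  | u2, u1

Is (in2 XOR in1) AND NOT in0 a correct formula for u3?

No

u1 = NOT in0
u2 = in2 XNOR in1
u3 = u2 AND u1 = (in2 XNOR in1) AND NOT in0
At in0=0, in1=0, in2=0, in3=0: circuit gives 1, formula gives 0.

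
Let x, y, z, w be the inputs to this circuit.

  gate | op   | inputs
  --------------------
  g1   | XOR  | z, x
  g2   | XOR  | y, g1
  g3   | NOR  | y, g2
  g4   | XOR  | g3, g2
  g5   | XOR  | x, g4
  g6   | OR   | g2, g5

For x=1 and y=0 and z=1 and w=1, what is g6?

g1 = 1 XOR 1 = 0
g2 = 0 XOR 0 = 0
g3 = 0 NOR 0 = 1
g4 = 1 XOR 0 = 1
g5 = 1 XOR 1 = 0
g6 = 0 OR 0 = 0

0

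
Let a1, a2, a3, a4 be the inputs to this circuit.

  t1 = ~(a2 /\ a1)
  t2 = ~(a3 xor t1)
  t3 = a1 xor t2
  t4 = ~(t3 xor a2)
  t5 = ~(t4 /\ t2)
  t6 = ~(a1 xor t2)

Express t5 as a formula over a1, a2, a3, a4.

t1 = ~(a2 /\ a1)
t2 = ~(a3 xor t1) = ~(a3 xor (~(a2 /\ a1)))
t3 = a1 xor t2 = a1 xor (~(a3 xor (~(a2 /\ a1))))
t4 = ~(t3 xor a2) = ~((a1 xor (~(a3 xor (~(a2 /\ a1))))) xor a2)
t5 = ~(t4 /\ t2) = ~((~((a1 xor (~(a3 xor (~(a2 /\ a1))))) xor a2)) /\ (~(a3 xor (~(a2 /\ a1)))))

~((~((a1 xor (~(a3 xor (~(a2 /\ a1))))) xor a2)) /\ (~(a3 xor (~(a2 /\ a1)))))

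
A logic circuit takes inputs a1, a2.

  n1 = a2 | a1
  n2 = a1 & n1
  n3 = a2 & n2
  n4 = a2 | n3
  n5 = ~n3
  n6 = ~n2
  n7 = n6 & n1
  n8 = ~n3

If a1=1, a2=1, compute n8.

n1 = 1 | 1 = 1
n2 = 1 & 1 = 1
n3 = 1 & 1 = 1
n8 = ~1 = 0

0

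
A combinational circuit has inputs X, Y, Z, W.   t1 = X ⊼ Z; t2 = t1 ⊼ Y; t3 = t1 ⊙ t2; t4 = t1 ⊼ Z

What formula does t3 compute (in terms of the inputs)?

(X ⊼ Z) ⊙ ((X ⊼ Z) ⊼ Y)

t1 = X ⊼ Z
t2 = t1 ⊼ Y = (X ⊼ Z) ⊼ Y
t3 = t1 ⊙ t2 = (X ⊼ Z) ⊙ ((X ⊼ Z) ⊼ Y)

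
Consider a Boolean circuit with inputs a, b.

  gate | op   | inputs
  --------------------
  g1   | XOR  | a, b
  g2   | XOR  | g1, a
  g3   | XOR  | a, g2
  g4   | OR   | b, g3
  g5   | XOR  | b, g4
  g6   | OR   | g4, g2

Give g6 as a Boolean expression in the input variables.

(b OR (a XOR ((a XOR b) XOR a))) OR ((a XOR b) XOR a)

g1 = a XOR b
g2 = g1 XOR a = (a XOR b) XOR a
g3 = a XOR g2 = a XOR ((a XOR b) XOR a)
g4 = b OR g3 = b OR (a XOR ((a XOR b) XOR a))
g6 = g4 OR g2 = (b OR (a XOR ((a XOR b) XOR a))) OR ((a XOR b) XOR a)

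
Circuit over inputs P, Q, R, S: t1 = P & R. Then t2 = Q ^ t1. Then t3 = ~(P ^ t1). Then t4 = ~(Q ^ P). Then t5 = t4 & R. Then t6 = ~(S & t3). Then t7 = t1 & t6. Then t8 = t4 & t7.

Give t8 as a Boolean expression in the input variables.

t1 = P & R
t3 = ~(P ^ t1) = ~(P ^ (P & R))
t4 = ~(Q ^ P)
t6 = ~(S & t3) = ~(S & (~(P ^ (P & R))))
t7 = t1 & t6 = (P & R) & (~(S & (~(P ^ (P & R)))))
t8 = t4 & t7 = (~(Q ^ P)) & ((P & R) & (~(S & (~(P ^ (P & R))))))

(~(Q ^ P)) & ((P & R) & (~(S & (~(P ^ (P & R))))))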